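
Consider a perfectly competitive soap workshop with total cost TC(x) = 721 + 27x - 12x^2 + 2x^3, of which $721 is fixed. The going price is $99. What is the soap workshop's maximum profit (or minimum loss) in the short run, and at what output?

Profit = -$289 at x = 6

AVC = 27 - 12x + 2x^2 has its minimum $9 at x = 3; price $99 clears that bar, so the firm operates.
MC = 27 - 24x + 6x^2. Setting P = MC and taking the root on the rising branch gives x* = 6.
TR = 99·6 = 594. TC = 721 + 162 = 883. Profit = 594 − 883 = -$289.
By producing, the firm covers all variable cost plus $432 of fixed cost; shutting down would lose the full $721.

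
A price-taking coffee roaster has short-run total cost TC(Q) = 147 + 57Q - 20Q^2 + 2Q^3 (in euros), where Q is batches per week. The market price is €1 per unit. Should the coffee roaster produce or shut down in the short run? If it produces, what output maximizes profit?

From TC, MC = TC'(Q) = 57 - 40Q + 6Q^2 and AVC = VC/Q = 57 - 20Q + 2Q^2.
AVC is minimized where dAVC/dQ = -20 + 4Q = 0, at Q = 5; min AVC = 57 - 20·5 + 2·5^2 = €7.
P = €1 lies below min AVC = €7; no output level covers variable cost.
The firm minimizes its loss by shutting down and losing only its fixed cost of €147.

Shut down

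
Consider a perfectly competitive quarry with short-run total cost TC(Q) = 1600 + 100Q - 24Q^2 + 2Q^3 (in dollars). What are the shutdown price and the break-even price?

AVC = 100 - 24Q + 2Q^2; minimized at Q = 6, giving min AVC = $28. That is the shutdown price.
ATC = 1600/Q + 100 - 24Q + 2Q^2. Setting dATC/dQ = −1600/Q^2 − 24 + 4Q = 0 gives Q = 10 (since 4·10^3 − 24·10^2 = 1600).
min ATC = 1600/10 + 100 − 24·10 + 2·10^2 = $220. That is the break-even price.
For $28 ≤ P < $220 the firm produces at a loss; below $28 it shuts down.

Shutdown price = $28; break-even price = $220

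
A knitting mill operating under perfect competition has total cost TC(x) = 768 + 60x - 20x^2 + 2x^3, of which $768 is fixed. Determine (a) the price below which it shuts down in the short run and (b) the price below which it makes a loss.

AVC = 60 - 20x + 2x^2; minimized at x = 5, giving min AVC = $10. That is the shutdown price.
ATC = 768/x + 60 - 20x + 2x^2. Setting dATC/dx = −768/x^2 − 20 + 4x = 0 gives x = 8 (since 4·8^3 − 20·8^2 = 768).
min ATC = 768/8 + 60 − 20·8 + 2·8^2 = $124. That is the break-even price.
Between these two prices the firm operates at a loss; above $124 it earns a profit.

Shutdown price = $10; break-even price = $124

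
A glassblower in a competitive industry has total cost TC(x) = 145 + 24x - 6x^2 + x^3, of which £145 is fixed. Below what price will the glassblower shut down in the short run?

£15 per unit

The shutdown price is the minimum of AVC. VC = 24x - 6x^2 + x^3, so AVC = 24 - 6x + x^2.
At the minimum of AVC, MC = AVC. MC = 24 - 12x + 3x^2; setting MC = AVC gives 2x^2 - 6x = 0, so x = 3. min AVC = 15.
So the shutdown price is £15.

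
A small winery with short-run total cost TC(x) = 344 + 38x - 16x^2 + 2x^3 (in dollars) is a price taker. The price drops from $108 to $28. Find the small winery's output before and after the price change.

Output falls from 7 to 5

AVC = 38 - 16x + 2x^2, minimized at x = 4 where min AVC = $6. MC = 38 - 32x + 6x^2.
At P = $108 ≥ min AVC, set P = MC on the rising branch: x = 7.
At P = $28 ≥ min AVC, set P = MC: x = 5. The firm stays open but cuts output.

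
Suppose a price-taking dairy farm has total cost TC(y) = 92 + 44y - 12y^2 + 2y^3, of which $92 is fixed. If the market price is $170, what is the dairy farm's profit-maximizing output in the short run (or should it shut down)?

Produce at y = 7

From TC, MC = TC'(y) = 44 - 24y + 6y^2 and AVC = VC/y = 44 - 12y + 2y^2.
AVC is minimized where dAVC/dy = -12 + 4y = 0, at y = 3; min AVC = 44 - 12·3 + 2·3^2 = $26.
Since P = $170 ≥ min AVC = $26, price covers variable cost and the firm should produce.
Solving P = MC: -126 - 24y + 6y^2 = 0 ⇒ y = -3 or 7. On the upward-sloping branch, y* = 7.
Check: AVC at y = 7 is $58 ≤ P, so revenue covers variable cost.
Profit = P·y − TC = 170·7 − 498 = $692.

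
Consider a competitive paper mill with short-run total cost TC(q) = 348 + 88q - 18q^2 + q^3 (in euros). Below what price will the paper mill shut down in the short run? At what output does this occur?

€7 per unit, at q = 9

Short-run supply begins at min AVC. From VC = 88q - 18q^2 + q^3, AVC = 88 - 18q + q^2.
dAVC/dq = -18 + 2q = 0 gives q = 9. min AVC = 88 - 18·9 + 9^2 = 7.
The firm shuts down for any P below €7.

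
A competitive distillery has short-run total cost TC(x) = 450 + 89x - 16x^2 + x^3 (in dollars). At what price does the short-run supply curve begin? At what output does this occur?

Short-run supply begins at min AVC. From VC = 89x - 16x^2 + x^3, AVC = 89 - 16x + x^2.
At the minimum of AVC, MC = AVC. MC = 89 - 32x + 3x^2; setting MC = AVC gives 2x^2 - 16x = 0, so x = 8. min AVC = 25.
So the shutdown price is $25.

$25 per unit, at x = 8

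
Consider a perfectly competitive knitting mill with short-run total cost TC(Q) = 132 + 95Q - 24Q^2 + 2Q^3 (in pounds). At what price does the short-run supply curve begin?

Short-run supply begins at min AVC. From VC = 95Q - 24Q^2 + 2Q^3, AVC = 95 - 24Q + 2Q^2.
dAVC/dQ = -24 + 4Q = 0 gives Q = 6. min AVC = 95 - 24·6 + 2·6^2 = 23.
For P < £23 the firm produces nothing.

£23 per unit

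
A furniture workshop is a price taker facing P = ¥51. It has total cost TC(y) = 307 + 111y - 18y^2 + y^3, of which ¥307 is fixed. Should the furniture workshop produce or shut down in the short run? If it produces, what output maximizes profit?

From TC, MC = TC'(y) = 111 - 36y + 3y^2 and AVC = VC/y = 111 - 18y + y^2.
The AVC parabola has its vertex at y = 18/2 = 9, where AVC = 111 - 18·9 + 9^2 = ¥30.
Since P = ¥51 ≥ min AVC = ¥30, price covers variable cost and the firm should produce.
Set P = MC: 51 = 111 - 36y + 3y^2 → 60 - 36y + 3y^2 = 0. The roots are y = 2 and y = 10; the profit-maximizing output is on the rising part of MC, so y* = 10.
Check: AVC at y = 10 is ¥31 ≤ P, so revenue covers variable cost.
Profit = P·y − TC = 51·10 − 617 = -¥107, a loss, but smaller than the ¥307 fixed cost the firm would lose by shutting down.

Produce at y = 10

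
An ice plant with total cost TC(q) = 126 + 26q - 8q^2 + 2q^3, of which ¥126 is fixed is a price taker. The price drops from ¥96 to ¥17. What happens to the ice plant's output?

Output falls from 5 to 0 (the firm shuts down)

AVC = 26 - 8q + 2q^2, minimized at q = 2 where min AVC = ¥18. MC = 26 - 16q + 6q^2.
At P = ¥96 ≥ min AVC, set P = MC on the rising branch: q = 5.
At P = ¥17 < min AVC = ¥18, price no longer covers variable cost at any output, so the firm shuts down: q = 0.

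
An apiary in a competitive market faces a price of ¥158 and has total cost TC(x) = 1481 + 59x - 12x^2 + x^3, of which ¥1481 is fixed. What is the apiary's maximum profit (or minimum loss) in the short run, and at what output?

Profit = -¥271 at x = 11

AVC = 59 - 12x + x^2; min AVC = ¥23 at x = 6. Since P = ¥158 ≥ min AVC, the firm produces.
With MC = 59 - 24x + 3x^2, P = MC on the upward-sloping part at x* = 11.
TR = 158·11 = 1738. TC = 1481 + 528 = 2009. Profit = 1738 − 2009 = -¥271.
That loss of ¥271 beats the ¥1481 the firm would lose by shutting down; producing recovers ¥1210 of fixed cost.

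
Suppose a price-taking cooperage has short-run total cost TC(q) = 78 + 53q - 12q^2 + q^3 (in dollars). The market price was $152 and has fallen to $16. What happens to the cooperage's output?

Output falls from 11 to 0 (the firm shuts down)

AVC = 53 - 12q + q^2, minimized at q = 6 where min AVC = $17. MC = 53 - 24q + 3q^2.
At P = $152 ≥ min AVC, set P = MC on the rising branch: q = 11.
At P = $16 < min AVC = $17, price no longer covers variable cost at any output, so the firm shuts down: q = 0.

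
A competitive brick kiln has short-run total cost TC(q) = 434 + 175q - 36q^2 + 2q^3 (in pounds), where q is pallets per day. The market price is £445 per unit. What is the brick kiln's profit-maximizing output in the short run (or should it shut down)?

Produce at q = 15

Strip out fixed cost: VC = 175q - 36q^2 + 2q^3. Then AVC = 175 - 36q + 2q^2 and MC = 175 - 72q + 6q^2.
AVC is minimized where dAVC/dq = -36 + 4q = 0, at q = 9; min AVC = 175 - 36·9 + 2·9^2 = £13.
Because £445 ≥ £13, revenue can cover variable cost; the firm operates.
Solving P = MC: -270 - 72q + 6q^2 = 0 ⇒ q = -3 or 15. On the upward-sloping branch, q* = 15.
Check: AVC at q = 15 is £85 ≤ P, so revenue covers variable cost.
Profit = P·q − TC = 445·15 − 1709 = £4966.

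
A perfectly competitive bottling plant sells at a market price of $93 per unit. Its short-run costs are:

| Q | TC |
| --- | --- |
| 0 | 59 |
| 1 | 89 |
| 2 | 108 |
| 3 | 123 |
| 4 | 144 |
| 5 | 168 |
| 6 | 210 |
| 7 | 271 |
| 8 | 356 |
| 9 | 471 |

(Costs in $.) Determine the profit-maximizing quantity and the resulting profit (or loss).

Q = 8; profit = $388

Compute π = P·Q − TC at each output: Q=0: -59; Q=1: 4; Q=2: 78; Q=3: 156; Q=4: 228; Q=5: 297; Q=6: 348; Q=7: 380; Q=8: 388; Q=9: 366.
Profit is maximized at Q = 8. AVC there is 297/8 = $37.12 ≤ P, so producing beats shutting down (which would give -$59).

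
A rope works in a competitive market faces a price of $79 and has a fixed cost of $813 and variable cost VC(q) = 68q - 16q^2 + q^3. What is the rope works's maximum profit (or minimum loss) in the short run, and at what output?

AVC = 68 - 16q + q^2; min AVC = $4 at q = 8. Since P = $79 ≥ min AVC, the firm produces.
MC = 68 - 32q + 3q^2. Setting P = MC and taking the root on the rising branch gives q* = 11.
TR = 79·11 = 869. TC = 813 + 143 = 956. Profit = 869 − 956 = -$87.
By producing, the firm covers all variable cost plus $726 of fixed cost; shutting down would lose the full $813.

Profit = -$87 at q = 11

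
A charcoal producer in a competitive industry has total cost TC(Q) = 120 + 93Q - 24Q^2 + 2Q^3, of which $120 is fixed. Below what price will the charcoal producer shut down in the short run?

The shutdown price is the minimum of AVC. VC = 93Q - 24Q^2 + 2Q^3, so AVC = 93 - 24Q + 2Q^2.
At the minimum of AVC, MC = AVC. MC = 93 - 48Q + 6Q^2; setting MC = AVC gives 4Q^2 - 24Q = 0, so Q = 6. min AVC = 21.
The firm shuts down for any P below $21.

$21 per unit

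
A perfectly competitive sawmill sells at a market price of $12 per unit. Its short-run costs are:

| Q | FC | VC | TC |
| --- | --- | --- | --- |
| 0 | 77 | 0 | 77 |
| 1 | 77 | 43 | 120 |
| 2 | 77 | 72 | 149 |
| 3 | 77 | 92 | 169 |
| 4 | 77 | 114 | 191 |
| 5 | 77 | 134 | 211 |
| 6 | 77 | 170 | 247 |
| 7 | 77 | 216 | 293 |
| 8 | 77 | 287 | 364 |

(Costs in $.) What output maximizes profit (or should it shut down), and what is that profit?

Q = 0 (shut down); profit = -$77

Compute π = P·Q − TC at each output: Q=0: -77; Q=1: -108; Q=2: -125; Q=3: -133; Q=4: -143; Q=5: -151; Q=6: -175; Q=7: -209; Q=8: -268.
Profit is highest at Q = 0. Equivalently, the lowest AVC in the table is 134/5 ≈ $26.80 at Q = 5, and P = $12 falls below it — price never covers variable cost, so the firm shuts down and loses only its fixed cost.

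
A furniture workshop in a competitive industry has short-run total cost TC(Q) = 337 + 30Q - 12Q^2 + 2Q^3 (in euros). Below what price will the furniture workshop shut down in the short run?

€12 per unit

Short-run supply begins at min AVC. From VC = 30Q - 12Q^2 + 2Q^3, AVC = 30 - 12Q + 2Q^2.
At the minimum of AVC, MC = AVC. MC = 30 - 24Q + 6Q^2; setting MC = AVC gives 4Q^2 - 12Q = 0, so Q = 3. min AVC = 12.
So the shutdown price is €12.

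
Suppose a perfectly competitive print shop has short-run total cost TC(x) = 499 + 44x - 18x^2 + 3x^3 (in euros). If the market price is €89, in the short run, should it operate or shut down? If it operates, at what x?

Variable cost is VC = 44x - 18x^2 + 3x^3, so AVC = VC/x = 44 - 18x + 3x^2 and MC = dTC/dx = 44 - 36x + 9x^2.
The AVC parabola has its vertex at x = 18/6 = 3, where AVC = 44 - 18·3 + 3·3^2 = €17.
Because €89 ≥ €17, revenue can cover variable cost; the firm operates.
P = MC gives -45 - 36x + 9x^2 = 0, with roots -1 and 5. Take the larger (rising MC): x* = 5.
Check: AVC at x = 5 is €29 ≤ P, so revenue covers variable cost.
Profit = P·x − TC = 89·5 − 644 = -€199, a loss, but smaller than the €499 fixed cost the firm would lose by shutting down.

Produce at x = 5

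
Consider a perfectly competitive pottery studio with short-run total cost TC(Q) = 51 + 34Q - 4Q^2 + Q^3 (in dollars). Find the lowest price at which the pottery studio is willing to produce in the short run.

$30 per unit

The firm shuts down when price falls below the minimum of average variable cost. AVC = VC/Q = 34 - 4Q + Q^2.
At the minimum of AVC, MC = AVC. MC = 34 - 8Q + 3Q^2; setting MC = AVC gives 2Q^2 - 4Q = 0, so Q = 2. min AVC = 30.
For P < $30 the firm produces nothing.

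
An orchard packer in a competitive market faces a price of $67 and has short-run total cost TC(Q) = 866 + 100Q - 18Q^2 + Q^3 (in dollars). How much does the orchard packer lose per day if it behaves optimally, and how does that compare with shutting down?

AVC = 100 - 18Q + Q^2; min AVC = $19 at Q = 9. Since P = $67 ≥ min AVC, the firm produces.
With MC = 100 - 36Q + 3Q^2, P = MC on the upward-sloping part at Q* = 11.
TR = 67·11 = 737. TC = 866 + 253 = 1119. Profit = 737 − 1119 = -$382.
Shutting down would mean losing the fixed cost of $866, so operating at a loss of $382 is better by $484.

Profit = -$382 at Q = 11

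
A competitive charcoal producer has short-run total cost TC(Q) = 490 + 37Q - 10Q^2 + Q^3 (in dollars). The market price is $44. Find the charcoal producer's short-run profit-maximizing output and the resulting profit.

Profit = -$294 at Q = 7

AVC = 37 - 10Q + Q^2 has its minimum $12 at Q = 5; price $44 clears that bar, so the firm operates.
MC = 37 - 20Q + 3Q^2. Setting P = MC and taking the root on the rising branch gives Q* = 7.
TR = 44·7 = 308. TC = 490 + 112 = 602. Profit = 308 − 602 = -$294.
Shutting down would mean losing the fixed cost of $490, so operating at a loss of $294 is better by $196.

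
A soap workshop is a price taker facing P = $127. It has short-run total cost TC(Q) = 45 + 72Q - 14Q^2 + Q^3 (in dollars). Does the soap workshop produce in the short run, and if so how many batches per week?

From TC, MC = TC'(Q) = 72 - 28Q + 3Q^2 and AVC = VC/Q = 72 - 14Q + Q^2.
AVC is minimized where dAVC/dQ = -14 + 2Q = 0, at Q = 7; min AVC = 72 - 14·7 + 7^2 = $23.
P = $127 exceeds min AVC = $23, so the firm stays open.
P = MC gives -55 - 28Q + 3Q^2 = 0, with roots -5/3 and 11. Take the larger (rising MC): Q* = 11.
Check: AVC at Q = 11 is $39 ≤ P, so revenue covers variable cost.
Profit = P·Q − TC = 127·11 − 474 = $923.

Produce at Q = 11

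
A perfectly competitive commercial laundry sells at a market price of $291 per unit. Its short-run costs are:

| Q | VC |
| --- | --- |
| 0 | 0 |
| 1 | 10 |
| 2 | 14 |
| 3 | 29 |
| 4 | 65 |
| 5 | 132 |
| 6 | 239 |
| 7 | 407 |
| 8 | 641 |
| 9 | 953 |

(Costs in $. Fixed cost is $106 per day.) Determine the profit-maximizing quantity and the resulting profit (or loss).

Q = 8; profit = $1581

Tabulate TR − TC: Q=0: -106; Q=1: 175; Q=2: 462; Q=3: 738; Q=4: 993; Q=5: 1217; Q=6: 1401; Q=7: 1524; Q=8: 1581; Q=9: 1560.
Profit is maximized at Q = 8. AVC there is 641/8 = $80.12 ≤ P, so producing beats shutting down (which would give -$106).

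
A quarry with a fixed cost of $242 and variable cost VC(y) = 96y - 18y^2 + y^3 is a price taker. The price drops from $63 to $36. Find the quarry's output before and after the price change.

MC = 96 - 36y + 3y^2; the shutdown threshold is min AVC = $15 (at y = 9).
At P = $63 ≥ min AVC, set P = MC on the rising branch: y = 11.
At P = $36 ≥ min AVC, set P = MC: y = 10. The firm stays open but cuts output.

Output falls from 11 to 10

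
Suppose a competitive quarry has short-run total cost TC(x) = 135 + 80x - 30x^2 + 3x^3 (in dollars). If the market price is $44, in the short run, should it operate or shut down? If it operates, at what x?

Produce at x = 6

From TC, MC = TC'(x) = 80 - 60x + 9x^2 and AVC = VC/x = 80 - 30x + 3x^2.
AVC hits its minimum where MC = AVC, at x = 5, giving min AVC = 80 - 30·5 + 3·5^2 = $5.
P = $44 exceeds min AVC = $5, so the firm stays open.
Solving P = MC: 36 - 60x + 9x^2 = 0 ⇒ x = 2/3 or 6. On the upward-sloping branch, x* = 6.
Check: AVC at x = 6 is $8 ≤ P, so revenue covers variable cost.
Profit = P·x − TC = 44·6 − 183 = $81.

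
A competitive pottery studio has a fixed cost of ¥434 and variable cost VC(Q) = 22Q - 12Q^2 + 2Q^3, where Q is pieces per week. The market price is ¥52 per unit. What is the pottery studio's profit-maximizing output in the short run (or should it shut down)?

Produce at Q = 5

Variable cost is VC = 22Q - 12Q^2 + 2Q^3, so AVC = VC/Q = 22 - 12Q + 2Q^2 and MC = dTC/dQ = 22 - 24Q + 6Q^2.
AVC is minimized where dAVC/dQ = -12 + 4Q = 0, at Q = 3; min AVC = 22 - 12·3 + 2·3^2 = ¥4.
Since P = ¥52 ≥ min AVC = ¥4, price covers variable cost and the firm should produce.
Solving P = MC: -30 - 24Q + 6Q^2 = 0 ⇒ Q = -1 or 5. On the upward-sloping branch, Q* = 5.
Check: AVC at Q = 5 is ¥12 ≤ P, so revenue covers variable cost.
Profit = P·Q − TC = 52·5 − 494 = -¥234, a loss, but smaller than the ¥434 fixed cost the firm would lose by shutting down.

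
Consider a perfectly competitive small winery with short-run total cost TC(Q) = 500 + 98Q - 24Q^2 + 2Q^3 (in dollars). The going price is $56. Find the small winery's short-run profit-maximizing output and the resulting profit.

AVC = 98 - 24Q + 2Q^2; min AVC = $26 at Q = 6. Since P = $56 ≥ min AVC, the firm produces.
MC = 98 - 48Q + 6Q^2. Setting P = MC and taking the root on the rising branch gives Q* = 7.
TR = 56·7 = 392. TC = 500 + 196 = 696. Profit = 392 − 696 = -$304.
Shutting down would mean losing the fixed cost of $500, so operating at a loss of $304 is better by $196.

Profit = -$304 at Q = 7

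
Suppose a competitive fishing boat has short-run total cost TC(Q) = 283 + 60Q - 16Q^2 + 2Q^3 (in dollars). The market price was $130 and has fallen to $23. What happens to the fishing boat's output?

MC = 60 - 32Q + 6Q^2; the shutdown threshold is min AVC = $28 (at Q = 4).
With P = $130 above the shutdown price, P = MC gives Q = 7.
At P = $23 < min AVC = $28, price no longer covers variable cost at any output, so the firm shuts down: Q = 0.

Output falls from 7 to 0 (the firm shuts down)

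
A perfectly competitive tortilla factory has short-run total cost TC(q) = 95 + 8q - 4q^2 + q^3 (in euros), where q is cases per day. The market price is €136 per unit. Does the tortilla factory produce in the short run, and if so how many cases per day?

Produce at q = 8

From TC, MC = TC'(q) = 8 - 8q + 3q^2 and AVC = VC/q = 8 - 4q + q^2.
The AVC parabola has its vertex at q = 4/2 = 2, where AVC = 8 - 4·2 + 2^2 = €4.
Since P = €136 ≥ min AVC = €4, price covers variable cost and the firm should produce.
Solving P = MC: -128 - 8q + 3q^2 = 0 ⇒ q = -16/3 or 8. On the upward-sloping branch, q* = 8.
Check: AVC at q = 8 is €40 ≤ P, so revenue covers variable cost.
Profit = P·q − TC = 136·8 − 415 = €673.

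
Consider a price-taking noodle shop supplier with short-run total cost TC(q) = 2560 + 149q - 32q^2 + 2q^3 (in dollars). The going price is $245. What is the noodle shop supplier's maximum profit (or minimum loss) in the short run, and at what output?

AVC = 149 - 32q + 2q^2 has its minimum $21 at q = 8; price $245 clears that bar, so the firm operates.
MC = 149 - 64q + 6q^2. Setting P = MC and taking the root on the rising branch gives q* = 12.
TR = 245·12 = 2940. TC = 2560 + 636 = 3196. Profit = 2940 − 3196 = -$256.
Shutting down would mean losing the fixed cost of $2560, so operating at a loss of $256 is better by $2304.

Profit = -$256 at q = 12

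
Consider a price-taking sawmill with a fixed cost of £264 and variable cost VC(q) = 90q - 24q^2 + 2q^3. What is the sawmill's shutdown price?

£18 per unit

The shutdown price is the minimum of AVC. VC = 90q - 24q^2 + 2q^3, so AVC = 90 - 24q + 2q^2.
dAVC/dq = -24 + 4q = 0 gives q = 6. min AVC = 90 - 24·6 + 2·6^2 = 18.
The firm shuts down for any P below £18.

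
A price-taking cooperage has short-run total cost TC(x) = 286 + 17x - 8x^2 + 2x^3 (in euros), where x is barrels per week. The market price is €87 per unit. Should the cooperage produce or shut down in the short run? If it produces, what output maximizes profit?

Produce at x = 5

Strip out fixed cost: VC = 17x - 8x^2 + 2x^3. Then AVC = 17 - 8x + 2x^2 and MC = 17 - 16x + 6x^2.
The AVC parabola has its vertex at x = 8/4 = 2, where AVC = 17 - 8·2 + 2·2^2 = €9.
P = €87 exceeds min AVC = €9, so the firm stays open.
Solving P = MC: -70 - 16x + 6x^2 = 0 ⇒ x = -7/3 or 5. On the upward-sloping branch, x* = 5.
Check: AVC at x = 5 is €27 ≤ P, so revenue covers variable cost.
Profit = P·x − TC = 87·5 − 421 = €14.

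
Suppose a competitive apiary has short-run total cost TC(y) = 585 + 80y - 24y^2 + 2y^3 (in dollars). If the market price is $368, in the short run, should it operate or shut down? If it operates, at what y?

Produce at y = 12

Strip out fixed cost: VC = 80y - 24y^2 + 2y^3. Then AVC = 80 - 24y + 2y^2 and MC = 80 - 48y + 6y^2.
AVC hits its minimum where MC = AVC, at y = 6, giving min AVC = 80 - 24·6 + 2·6^2 = $8.
Because $368 ≥ $8, revenue can cover variable cost; the firm operates.
Set P = MC: 368 = 80 - 48y + 6y^2 → -288 - 48y + 6y^2 = 0. The roots are y = -4 and y = 12; the profit-maximizing output is on the rising part of MC, so y* = 12.
Check: AVC at y = 12 is $80 ≤ P, so revenue covers variable cost.
Profit = P·y − TC = 368·12 − 1545 = $2871.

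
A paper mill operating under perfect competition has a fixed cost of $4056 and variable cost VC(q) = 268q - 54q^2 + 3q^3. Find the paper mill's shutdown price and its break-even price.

AVC = 268 - 54q + 3q^2; minimized at q = 9, giving min AVC = $25. That is the shutdown price.
ATC = 4056/q + 268 - 54q + 3q^2. Setting dATC/dq = −4056/q^2 − 54 + 6q = 0 gives q = 13 (since 6·13^3 − 54·13^2 = 4056).
min ATC = 4056/13 + 268 − 54·13 + 3·13^2 = $385. That is the break-even price.
For $25 ≤ P < $385 the firm produces at a loss; below $25 it shuts down.

Shutdown price = $25; break-even price = $385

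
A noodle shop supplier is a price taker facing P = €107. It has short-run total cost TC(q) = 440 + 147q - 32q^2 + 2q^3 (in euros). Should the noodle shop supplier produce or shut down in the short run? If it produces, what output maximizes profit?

Strip out fixed cost: VC = 147q - 32q^2 + 2q^3. Then AVC = 147 - 32q + 2q^2 and MC = 147 - 64q + 6q^2.
AVC hits its minimum where MC = AVC, at q = 8, giving min AVC = 147 - 32·8 + 2·8^2 = €19.
P = €107 exceeds min AVC = €19, so the firm stays open.
Set P = MC: 107 = 147 - 64q + 6q^2 → 40 - 64q + 6q^2 = 0. The roots are q = 2/3 and q = 10; the profit-maximizing output is on the rising part of MC, so q* = 10.
Check: AVC at q = 10 is €27 ≤ P, so revenue covers variable cost.
Profit = P·q − TC = 107·10 − 710 = €360.

Produce at q = 10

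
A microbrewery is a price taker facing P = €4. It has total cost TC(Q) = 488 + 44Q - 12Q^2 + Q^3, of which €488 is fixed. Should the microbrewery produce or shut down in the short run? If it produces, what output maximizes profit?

Shut down

Strip out fixed cost: VC = 44Q - 12Q^2 + Q^3. Then AVC = 44 - 12Q + Q^2 and MC = 44 - 24Q + 3Q^2.
AVC is minimized where dAVC/dQ = -12 + 2Q = 0, at Q = 6; min AVC = 44 - 12·6 + 6^2 = €8.
Since P = €4 < min AVC = €8, price fails to cover variable cost at any output.
The firm minimizes its loss by shutting down and losing only its fixed cost of €488.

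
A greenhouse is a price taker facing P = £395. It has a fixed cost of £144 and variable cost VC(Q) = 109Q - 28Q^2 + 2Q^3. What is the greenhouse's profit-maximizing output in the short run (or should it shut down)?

Variable cost is VC = 109Q - 28Q^2 + 2Q^3, so AVC = VC/Q = 109 - 28Q + 2Q^2 and MC = dTC/dQ = 109 - 56Q + 6Q^2.
AVC is minimized where dAVC/dQ = -28 + 4Q = 0, at Q = 7; min AVC = 109 - 28·7 + 2·7^2 = £11.
P = £395 exceeds min AVC = £11, so the firm stays open.
Solving P = MC: -286 - 56Q + 6Q^2 = 0 ⇒ Q = -11/3 or 13. On the upward-sloping branch, Q* = 13.
Check: AVC at Q = 13 is £83 ≤ P, so revenue covers variable cost.
Profit = P·Q − TC = 395·13 − 1223 = £3912.

Produce at Q = 13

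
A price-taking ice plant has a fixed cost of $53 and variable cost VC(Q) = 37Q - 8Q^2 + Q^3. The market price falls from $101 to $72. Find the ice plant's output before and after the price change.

Output falls from 8 to 7

MC = 37 - 16Q + 3Q^2; the shutdown threshold is min AVC = $21 (at Q = 4).
At P = $101 ≥ min AVC, set P = MC on the rising branch: Q = 8.
At P = $72 ≥ min AVC, set P = MC: Q = 7. The firm stays open but cuts output.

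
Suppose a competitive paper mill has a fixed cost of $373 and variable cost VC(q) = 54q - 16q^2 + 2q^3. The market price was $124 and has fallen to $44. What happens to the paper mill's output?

AVC = 54 - 16q + 2q^2, minimized at q = 4 where min AVC = $22. MC = 54 - 32q + 6q^2.
At P = $124 ≥ min AVC, set P = MC on the rising branch: q = 7.
At P = $44 ≥ min AVC, set P = MC: q = 5. The firm stays open but cuts output.

Output falls from 7 to 5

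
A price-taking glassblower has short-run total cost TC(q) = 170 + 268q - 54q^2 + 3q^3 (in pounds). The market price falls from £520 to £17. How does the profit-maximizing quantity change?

Output falls from 14 to 0 (the firm shuts down)

AVC = 268 - 54q + 3q^2, minimized at q = 9 where min AVC = £25. MC = 268 - 108q + 9q^2.
At P = £520 ≥ min AVC, set P = MC on the rising branch: q = 14.
At P = £17 < min AVC = £25, price no longer covers variable cost at any output, so the firm shuts down: q = 0.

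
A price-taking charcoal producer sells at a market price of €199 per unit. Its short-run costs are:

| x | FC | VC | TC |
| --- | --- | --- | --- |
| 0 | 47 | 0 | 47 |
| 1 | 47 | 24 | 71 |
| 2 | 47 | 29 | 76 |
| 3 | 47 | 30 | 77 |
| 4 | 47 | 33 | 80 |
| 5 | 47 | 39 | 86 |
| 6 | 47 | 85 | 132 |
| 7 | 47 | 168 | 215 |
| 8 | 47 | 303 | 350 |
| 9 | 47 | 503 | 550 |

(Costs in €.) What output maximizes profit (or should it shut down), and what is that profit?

Tabulate TR − TC: x=0: -47; x=1: 128; x=2: 322; x=3: 520; x=4: 716; x=5: 909; x=6: 1062; x=7: 1178; x=8: 1242; x=9: 1241.
Profit is maximized at x = 8. AVC there is 303/8 = €37.88 ≤ P, so producing beats shutting down (which would give -€47).

x = 8; profit = €1242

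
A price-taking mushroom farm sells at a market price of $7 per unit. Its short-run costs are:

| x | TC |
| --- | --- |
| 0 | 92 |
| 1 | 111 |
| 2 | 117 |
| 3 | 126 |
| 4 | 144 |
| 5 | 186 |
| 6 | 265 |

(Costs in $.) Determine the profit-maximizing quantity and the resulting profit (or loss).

x = 0 (shut down); profit = -$92

Tabulate TR − TC: x=0: -92; x=1: -104; x=2: -103; x=3: -105; x=4: -116; x=5: -151; x=6: -223.
Profit is highest at x = 0. Equivalently, the lowest AVC in the table is 34/3 ≈ $11.33 at x = 3, and P = $7 falls below it — price never covers variable cost, so the firm shuts down and loses only its fixed cost.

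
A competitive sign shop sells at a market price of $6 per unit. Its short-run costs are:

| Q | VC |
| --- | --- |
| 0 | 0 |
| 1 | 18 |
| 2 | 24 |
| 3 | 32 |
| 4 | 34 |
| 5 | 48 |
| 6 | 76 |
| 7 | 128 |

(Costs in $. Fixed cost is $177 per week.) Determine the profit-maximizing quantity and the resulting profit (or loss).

Q = 0 (shut down); profit = -$177

Compute π = P·Q − TC at each output: Q=0: -177; Q=1: -189; Q=2: -189; Q=3: -191; Q=4: -187; Q=5: -195; Q=6: -217; Q=7: -263.
Profit is highest at Q = 0. Equivalently, the lowest AVC in the table is 34/4 ≈ $8.50 at Q = 4, and P = $6 falls below it — price never covers variable cost, so the firm shuts down and loses only its fixed cost.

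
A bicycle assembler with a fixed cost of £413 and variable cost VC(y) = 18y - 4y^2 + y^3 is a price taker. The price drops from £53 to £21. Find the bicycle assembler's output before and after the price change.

Output falls from 5 to 3

AVC = 18 - 4y + y^2, minimized at y = 2 where min AVC = £14. MC = 18 - 8y + 3y^2.
At P = £53 ≥ min AVC, set P = MC on the rising branch: y = 5.
At P = £21 ≥ min AVC, set P = MC: y = 3. The firm stays open but cuts output.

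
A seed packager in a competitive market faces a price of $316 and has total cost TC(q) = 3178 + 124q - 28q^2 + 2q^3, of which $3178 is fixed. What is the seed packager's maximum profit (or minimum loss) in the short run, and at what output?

AVC = 124 - 28q + 2q^2 has its minimum $26 at q = 7; price $316 clears that bar, so the firm operates.
With MC = 124 - 56q + 6q^2, P = MC on the upward-sloping part at q* = 12.
TR = 316·12 = 3792. TC = 3178 + 912 = 4090. Profit = 3792 − 4090 = -$298.
That loss of $298 beats the $3178 the firm would lose by shutting down; producing recovers $2880 of fixed cost.

Profit = -$298 at q = 12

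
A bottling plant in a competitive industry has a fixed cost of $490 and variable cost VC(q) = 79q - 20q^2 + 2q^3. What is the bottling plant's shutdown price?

$29 per unit

Short-run supply begins at min AVC. From VC = 79q - 20q^2 + 2q^3, AVC = 79 - 20q + 2q^2.
At the minimum of AVC, MC = AVC. MC = 79 - 40q + 6q^2; setting MC = AVC gives 4q^2 - 20q = 0, so q = 5. min AVC = 29.
The firm shuts down for any P below $29.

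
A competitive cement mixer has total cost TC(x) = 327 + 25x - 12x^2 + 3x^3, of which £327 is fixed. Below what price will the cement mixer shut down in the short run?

Short-run supply begins at min AVC. From VC = 25x - 12x^2 + 3x^3, AVC = 25 - 12x + 3x^2.
At the minimum of AVC, MC = AVC. MC = 25 - 24x + 9x^2; setting MC = AVC gives 6x^2 - 12x = 0, so x = 2. min AVC = 13.
For P < £13 the firm produces nothing.

£13 per unit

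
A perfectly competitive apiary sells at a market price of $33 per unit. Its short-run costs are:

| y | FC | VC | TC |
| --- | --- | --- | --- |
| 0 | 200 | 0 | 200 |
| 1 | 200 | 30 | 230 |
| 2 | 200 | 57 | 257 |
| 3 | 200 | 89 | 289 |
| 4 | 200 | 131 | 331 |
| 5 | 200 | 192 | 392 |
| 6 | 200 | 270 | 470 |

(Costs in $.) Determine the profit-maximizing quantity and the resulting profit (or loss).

y = 3; profit = -$190

Profit at each row (π = 33y − TC): y=0: -200; y=1: -197; y=2: -191; y=3: -190; y=4: -199; y=5: -227; y=6: -272.
Profit is maximized at y = 3. AVC there is 89/3 = $29.67 ≤ P, so producing beats shutting down (which would give -$200).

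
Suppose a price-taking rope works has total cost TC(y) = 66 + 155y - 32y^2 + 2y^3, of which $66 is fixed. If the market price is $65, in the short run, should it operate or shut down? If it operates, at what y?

Produce at y = 9

Strip out fixed cost: VC = 155y - 32y^2 + 2y^3. Then AVC = 155 - 32y + 2y^2 and MC = 155 - 64y + 6y^2.
AVC hits its minimum where MC = AVC, at y = 8, giving min AVC = 155 - 32·8 + 2·8^2 = $27.
Because $65 ≥ $27, revenue can cover variable cost; the firm operates.
Set P = MC: 65 = 155 - 64y + 6y^2 → 90 - 64y + 6y^2 = 0. The roots are y = 5/3 and y = 9; the profit-maximizing output is on the rising part of MC, so y* = 9.
Check: AVC at y = 9 is $29 ≤ P, so revenue covers variable cost.
Profit = P·y − TC = 65·9 − 327 = $258.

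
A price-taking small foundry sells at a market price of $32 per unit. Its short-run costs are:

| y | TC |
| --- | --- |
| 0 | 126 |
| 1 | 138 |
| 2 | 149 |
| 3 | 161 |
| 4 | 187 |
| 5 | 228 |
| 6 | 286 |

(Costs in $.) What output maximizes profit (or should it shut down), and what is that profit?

Profit at each row (π = 32y − TC): y=0: -126; y=1: -106; y=2: -85; y=3: -65; y=4: -59; y=5: -68; y=6: -94.
Profit is maximized at y = 4. AVC there is 61/4 = $15.25 ≤ P, so producing beats shutting down (which would give -$126).

y = 4; profit = -$59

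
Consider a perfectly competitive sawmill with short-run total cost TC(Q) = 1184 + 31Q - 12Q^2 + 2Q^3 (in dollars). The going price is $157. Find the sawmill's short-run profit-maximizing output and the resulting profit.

Profit = -$400 at Q = 7

AVC = 31 - 12Q + 2Q^2 has its minimum $13 at Q = 3; price $157 clears that bar, so the firm operates.
MC = 31 - 24Q + 6Q^2. Setting P = MC and taking the root on the rising branch gives Q* = 7.
TR = 157·7 = 1099. TC = 1184 + 315 = 1499. Profit = 1099 − 1499 = -$400.
Shutting down would mean losing the fixed cost of $1184, so operating at a loss of $400 is better by $784.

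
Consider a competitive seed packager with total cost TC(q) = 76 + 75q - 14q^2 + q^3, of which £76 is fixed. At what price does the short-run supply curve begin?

Short-run supply begins at min AVC. From VC = 75q - 14q^2 + q^3, AVC = 75 - 14q + q^2.
dAVC/dq = -14 + 2q = 0 gives q = 7. min AVC = 75 - 14·7 + 7^2 = 26.
So the shutdown price is £26.

£26 per unit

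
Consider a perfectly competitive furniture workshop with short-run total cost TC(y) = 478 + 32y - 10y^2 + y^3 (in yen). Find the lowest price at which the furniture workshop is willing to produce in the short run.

Short-run supply begins at min AVC. From VC = 32y - 10y^2 + y^3, AVC = 32 - 10y + y^2.
dAVC/dy = -10 + 2y = 0 gives y = 5. min AVC = 32 - 10·5 + 5^2 = 7.
The firm shuts down for any P below ¥7.

¥7 per unit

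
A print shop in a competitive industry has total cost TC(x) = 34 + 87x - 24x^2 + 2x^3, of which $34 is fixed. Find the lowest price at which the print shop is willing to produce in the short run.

$15 per unit

The firm shuts down when price falls below the minimum of average variable cost. AVC = VC/x = 87 - 24x + 2x^2.
dAVC/dx = -24 + 4x = 0 gives x = 6. min AVC = 87 - 24·6 + 2·6^2 = 15.
For P < $15 the firm produces nothing.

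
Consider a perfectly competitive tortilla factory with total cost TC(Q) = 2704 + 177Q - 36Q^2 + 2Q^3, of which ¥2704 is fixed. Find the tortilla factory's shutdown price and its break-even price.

Shutdown price = min AVC. AVC = 177 - 36Q + 2Q^2, with vertex at Q = 9 and minimum ¥15.
ATC = 2704/Q + 177 - 36Q + 2Q^2. Setting dATC/dQ = −2704/Q^2 − 36 + 4Q = 0 gives Q = 13 (since 4·13^3 − 36·13^2 = 2704).
min ATC = 2704/13 + 177 − 36·13 + 2·13^2 = ¥255. That is the break-even price.
Between these two prices the firm operates at a loss; above ¥255 it earns a profit.

Shutdown price = ¥15; break-even price = ¥255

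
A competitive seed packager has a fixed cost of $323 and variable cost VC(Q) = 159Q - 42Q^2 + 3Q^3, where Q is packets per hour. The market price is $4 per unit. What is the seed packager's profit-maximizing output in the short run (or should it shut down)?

Shut down

Strip out fixed cost: VC = 159Q - 42Q^2 + 3Q^3. Then AVC = 159 - 42Q + 3Q^2 and MC = 159 - 84Q + 9Q^2.
AVC is minimized where dAVC/dQ = -42 + 6Q = 0, at Q = 7; min AVC = 159 - 42·7 + 3·7^2 = $12.
Since P = $4 < min AVC = $12, price fails to cover variable cost at any output.
Shutting down limits the loss to fixed cost, $323.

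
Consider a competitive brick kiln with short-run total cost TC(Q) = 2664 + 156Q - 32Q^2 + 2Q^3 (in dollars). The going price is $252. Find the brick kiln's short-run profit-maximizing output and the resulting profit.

Profit = -$360 at Q = 12

AVC = 156 - 32Q + 2Q^2 has its minimum $28 at Q = 8; price $252 clears that bar, so the firm operates.
MC = 156 - 64Q + 6Q^2. Setting P = MC and taking the root on the rising branch gives Q* = 12.
TR = 252·12 = 3024. TC = 2664 + 720 = 3384. Profit = 3024 − 3384 = -$360.
Shutting down would mean losing the fixed cost of $2664, so operating at a loss of $360 is better by $2304.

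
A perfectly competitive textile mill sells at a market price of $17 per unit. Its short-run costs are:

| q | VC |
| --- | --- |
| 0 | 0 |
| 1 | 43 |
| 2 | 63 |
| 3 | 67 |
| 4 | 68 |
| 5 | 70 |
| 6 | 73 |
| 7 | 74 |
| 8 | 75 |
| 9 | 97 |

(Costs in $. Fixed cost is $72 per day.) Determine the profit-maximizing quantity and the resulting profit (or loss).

q = 8; profit = -$11

Tabulate TR − TC: q=0: -72; q=1: -98; q=2: -101; q=3: -88; q=4: -72; q=5: -57; q=6: -43; q=7: -27; q=8: -11; q=9: -16.
Profit is maximized at q = 8. AVC there is 75/8 = $9.38 ≤ P, so producing beats shutting down (which would give -$72).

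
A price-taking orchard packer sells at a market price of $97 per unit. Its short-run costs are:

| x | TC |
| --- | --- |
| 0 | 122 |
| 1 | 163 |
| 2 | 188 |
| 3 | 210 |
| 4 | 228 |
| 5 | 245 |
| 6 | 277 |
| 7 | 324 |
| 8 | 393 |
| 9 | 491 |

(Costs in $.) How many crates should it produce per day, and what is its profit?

Compute π = P·x − TC at each output: x=0: -122; x=1: -66; x=2: 6; x=3: 81; x=4: 160; x=5: 240; x=6: 305; x=7: 355; x=8: 383; x=9: 382.
Profit is maximized at x = 8. AVC there is 271/8 = $33.88 ≤ P, so producing beats shutting down (which would give -$122).

x = 8; profit = $383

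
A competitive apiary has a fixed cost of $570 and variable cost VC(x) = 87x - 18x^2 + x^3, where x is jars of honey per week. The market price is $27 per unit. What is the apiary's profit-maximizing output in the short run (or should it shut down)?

Produce at x = 10

Variable cost is VC = 87x - 18x^2 + x^3, so AVC = VC/x = 87 - 18x + x^2 and MC = dTC/dx = 87 - 36x + 3x^2.
AVC is minimized where dAVC/dx = -18 + 2x = 0, at x = 9; min AVC = 87 - 18·9 + 9^2 = $6.
Because $27 ≥ $6, revenue can cover variable cost; the firm operates.
Solving P = MC: 60 - 36x + 3x^2 = 0 ⇒ x = 2 or 10. On the upward-sloping branch, x* = 10.
Check: AVC at x = 10 is $7 ≤ P, so revenue covers variable cost.
Profit = P·x − TC = 27·10 − 640 = -$370, a loss, but smaller than the $570 fixed cost the firm would lose by shutting down.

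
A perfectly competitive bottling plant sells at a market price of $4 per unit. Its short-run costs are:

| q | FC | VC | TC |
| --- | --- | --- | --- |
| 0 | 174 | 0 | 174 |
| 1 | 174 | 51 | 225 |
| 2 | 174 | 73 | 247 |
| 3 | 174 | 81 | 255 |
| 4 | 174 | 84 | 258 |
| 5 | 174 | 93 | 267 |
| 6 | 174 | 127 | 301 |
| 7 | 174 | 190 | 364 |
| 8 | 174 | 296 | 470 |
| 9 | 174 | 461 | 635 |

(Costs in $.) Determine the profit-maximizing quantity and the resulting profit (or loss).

q = 0 (shut down); profit = -$174

Profit at each row (π = 4q − TC): q=0: -174; q=1: -221; q=2: -239; q=3: -243; q=4: -242; q=5: -247; q=6: -277; q=7: -336; q=8: -438; q=9: -599.
Profit is highest at q = 0. Equivalently, the lowest AVC in the table is 93/5 ≈ $18.60 at q = 5, and P = $4 falls below it — price never covers variable cost, so the firm shuts down and loses only its fixed cost.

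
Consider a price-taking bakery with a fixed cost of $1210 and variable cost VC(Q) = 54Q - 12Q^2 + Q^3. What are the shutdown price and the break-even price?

AVC = 54 - 12Q + Q^2; minimized at Q = 6, giving min AVC = $18. That is the shutdown price.
ATC = 1210/Q + 54 - 12Q + Q^2. Setting dATC/dQ = −1210/Q^2 − 12 + 2Q = 0 gives Q = 11 (since 2·11^3 − 12·11^2 = 1210).
min ATC = 1210/11 + 54 − 12·11 + 11^2 = $153. That is the break-even price.
For $18 ≤ P < $153 the firm produces at a loss; below $18 it shuts down.

Shutdown price = $18; break-even price = $153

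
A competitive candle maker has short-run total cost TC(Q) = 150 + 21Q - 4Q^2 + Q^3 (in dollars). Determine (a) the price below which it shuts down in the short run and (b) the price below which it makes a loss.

AVC = 21 - 4Q + Q^2; minimized at Q = 2, giving min AVC = $17. That is the shutdown price.
ATC = 150/Q + 21 - 4Q + Q^2. Setting dATC/dQ = −150/Q^2 − 4 + 2Q = 0 gives Q = 5 (since 2·5^3 − 4·5^2 = 150).
min ATC = 150/5 + 21 − 4·5 + 5^2 = $56. That is the break-even price.
For $17 ≤ P < $56 the firm produces at a loss; below $17 it shuts down.

Shutdown price = $17; break-even price = $56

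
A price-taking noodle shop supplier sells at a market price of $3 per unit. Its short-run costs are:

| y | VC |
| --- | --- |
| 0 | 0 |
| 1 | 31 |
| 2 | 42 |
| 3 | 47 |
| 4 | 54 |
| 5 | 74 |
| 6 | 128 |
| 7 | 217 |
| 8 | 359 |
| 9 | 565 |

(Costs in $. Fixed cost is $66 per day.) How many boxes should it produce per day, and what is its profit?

y = 0 (shut down); profit = -$66

Profit at each row (π = 3y − TC): y=0: -66; y=1: -94; y=2: -102; y=3: -104; y=4: -108; y=5: -125; y=6: -176; y=7: -262; y=8: -401; y=9: -604.
Profit is highest at y = 0. Equivalently, the lowest AVC in the table is 54/4 ≈ $13.50 at y = 4, and P = $3 falls below it — price never covers variable cost, so the firm shuts down and loses only its fixed cost.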